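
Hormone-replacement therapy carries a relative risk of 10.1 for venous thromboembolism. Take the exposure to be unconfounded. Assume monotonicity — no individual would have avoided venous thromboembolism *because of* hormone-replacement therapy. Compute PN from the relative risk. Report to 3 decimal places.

Under exogeneity and monotonicity, PN = (RR − 1) / RR = 1 − 1/RR.
PN = (10.1 − 1) / 10.1 = 9.1 / 10.1 ≈ 0.9010

PN ≈ 0.901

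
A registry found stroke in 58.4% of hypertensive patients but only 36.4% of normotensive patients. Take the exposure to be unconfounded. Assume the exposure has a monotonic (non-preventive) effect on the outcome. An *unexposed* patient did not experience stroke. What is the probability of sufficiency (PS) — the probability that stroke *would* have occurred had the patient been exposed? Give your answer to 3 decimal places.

p₁ = 0.584, p₀ = 0.364.
Under exogeneity and monotonicity, PS = (p₁ − p₀) / (1 − p₀).
PS = (0.584 − 0.364) / (1 − 0.364) = 0.22 / 0.636 ≈ 0.3459

PS ≈ 0.346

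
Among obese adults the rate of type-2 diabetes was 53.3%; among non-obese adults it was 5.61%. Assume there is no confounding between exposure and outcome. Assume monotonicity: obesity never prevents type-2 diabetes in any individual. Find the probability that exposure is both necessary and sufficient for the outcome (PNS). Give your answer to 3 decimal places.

p₁ = 0.533, p₀ = 0.0561.
Under exogeneity and monotonicity, PNS = p₁ − p₀.
PNS = 0.533 − 0.0561 = 0.4769

PNS ≈ 0.477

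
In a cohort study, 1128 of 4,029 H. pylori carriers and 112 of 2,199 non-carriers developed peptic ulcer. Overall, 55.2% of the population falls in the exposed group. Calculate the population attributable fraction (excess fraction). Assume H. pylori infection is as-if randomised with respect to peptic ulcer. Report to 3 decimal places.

p₁ = P(outcome | exposed) = 1128/4029 = 0.27997
p₀ = P(outcome | unexposed) = 112/2199 = 0.050932
Overall risk P(Y=1) = π·p₁ + (1−π)·p₀ = 0.552×0.27997 + 0.448×0.050932 = 0.17736.
Under exogeneity, PAF = [P(Y=1) − p₀] / P(Y=1).
PAF = (0.17736 − 0.050932) / 0.17736 ≈ 0.7128

PAF ≈ 0.713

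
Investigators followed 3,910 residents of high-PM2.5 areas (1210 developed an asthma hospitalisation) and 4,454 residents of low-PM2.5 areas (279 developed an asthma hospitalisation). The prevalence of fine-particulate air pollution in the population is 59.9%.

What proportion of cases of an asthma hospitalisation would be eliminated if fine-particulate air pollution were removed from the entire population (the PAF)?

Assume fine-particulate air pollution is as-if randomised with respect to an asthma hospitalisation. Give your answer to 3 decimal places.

PAF ≈ 0.702

p₁ = P(outcome | exposed) = 1210/3910 = 0.30946
p₀ = P(outcome | unexposed) = 279/4454 = 0.06264
Overall risk P(Y=1) = π·p₁ + (1−π)·p₀ = 0.599×0.30946 + 0.401×0.06264 = 0.21049.
Under exogeneity, PAF = [P(Y=1) − p₀] / P(Y=1).
PAF = (0.21049 − 0.06264) / 0.21049 ≈ 0.7024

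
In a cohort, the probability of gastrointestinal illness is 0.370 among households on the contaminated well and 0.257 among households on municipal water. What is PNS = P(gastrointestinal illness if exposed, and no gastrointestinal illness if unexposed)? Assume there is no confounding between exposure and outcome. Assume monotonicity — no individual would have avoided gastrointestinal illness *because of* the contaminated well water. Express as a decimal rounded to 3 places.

PNS ≈ 0.113

Let p₁ = 0.37, p₀ = 0.257.
Under exogeneity and monotonicity, PNS = p₁ − p₀.
PNS = 0.37 − 0.257 = 0.113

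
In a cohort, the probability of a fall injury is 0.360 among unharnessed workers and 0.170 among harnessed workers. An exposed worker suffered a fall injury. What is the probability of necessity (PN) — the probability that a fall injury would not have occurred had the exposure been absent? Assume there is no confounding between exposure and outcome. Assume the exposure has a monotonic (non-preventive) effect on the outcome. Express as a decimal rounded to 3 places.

PN ≈ 0.528

Let p₁ = 0.36, p₀ = 0.17.
Under exogeneity and monotonicity, PN = (p₁ − p₀) / p₁.
PN = (0.36 − 0.17) / 0.36 = 0.19 / 0.36 ≈ 0.5278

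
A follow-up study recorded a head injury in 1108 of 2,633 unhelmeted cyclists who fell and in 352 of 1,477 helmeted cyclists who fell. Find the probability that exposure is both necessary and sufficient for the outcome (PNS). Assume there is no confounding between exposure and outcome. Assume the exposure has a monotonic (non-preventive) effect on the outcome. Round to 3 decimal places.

p₁ = P(outcome | exposed) = 1108/2633 = 0.42081
p₀ = P(outcome | unexposed) = 352/1477 = 0.23832
Under exogeneity and monotonicity, PNS = p₁ − p₀.
PNS = 0.42081 − 0.23832 = 0.18249

PNS ≈ 0.182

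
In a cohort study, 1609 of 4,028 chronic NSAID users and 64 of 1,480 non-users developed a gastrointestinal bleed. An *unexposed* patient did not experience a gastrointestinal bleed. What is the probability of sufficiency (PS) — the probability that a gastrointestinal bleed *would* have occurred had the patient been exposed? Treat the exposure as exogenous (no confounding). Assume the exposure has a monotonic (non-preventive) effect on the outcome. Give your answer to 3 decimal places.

PS ≈ 0.372

p₁ = P(outcome | exposed) = 1609/4028 = 0.39945
p₀ = P(outcome | unexposed) = 64/1480 = 0.043243
Under exogeneity and monotonicity, PS = (p₁ − p₀) / (1 − p₀).
PS = (0.39945 − 0.043243) / (1 − 0.043243) = 0.35621 / 0.95676 ≈ 0.3723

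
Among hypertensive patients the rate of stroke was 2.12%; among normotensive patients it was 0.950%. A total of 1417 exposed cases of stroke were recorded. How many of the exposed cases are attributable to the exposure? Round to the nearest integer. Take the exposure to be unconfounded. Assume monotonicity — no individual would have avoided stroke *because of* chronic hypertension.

about 782 cases

p₁ = 0.0212, p₀ = 0.0095.
PN = (p₁ − p₀)/p₁ = (0.0212 − 0.0095) / 0.0212 ≈ 0.55189.
Attributable cases ≈ PN × (exposed cases) = 0.55189 × 1417 ≈ 782.02.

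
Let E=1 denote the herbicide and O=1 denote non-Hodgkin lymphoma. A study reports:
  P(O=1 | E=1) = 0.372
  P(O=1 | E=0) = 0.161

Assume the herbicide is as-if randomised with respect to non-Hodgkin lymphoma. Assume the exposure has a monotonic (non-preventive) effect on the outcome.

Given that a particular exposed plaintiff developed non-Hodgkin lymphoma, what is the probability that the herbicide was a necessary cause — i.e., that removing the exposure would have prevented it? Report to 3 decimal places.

Let p₁ = 0.372, p₀ = 0.161.
Under exogeneity and monotonicity, PN = (p₁ − p₀) / p₁.
PN = (0.372 − 0.161) / 0.372 = 0.211 / 0.372 ≈ 0.5672

PN ≈ 0.567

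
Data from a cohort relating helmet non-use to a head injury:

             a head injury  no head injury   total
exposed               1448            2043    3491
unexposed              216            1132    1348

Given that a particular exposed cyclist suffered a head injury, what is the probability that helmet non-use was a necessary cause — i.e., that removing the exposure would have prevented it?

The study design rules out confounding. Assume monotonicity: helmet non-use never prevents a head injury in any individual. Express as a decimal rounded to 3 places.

PN ≈ 0.614

p₁ = P(outcome | exposed) = 1448/3491 = 0.41478
p₀ = P(outcome | unexposed) = 216/1348 = 0.16024
Under exogeneity and monotonicity, PN = (p₁ − p₀)/p₁.
PN = (0.41478 − 0.16024) / 0.41478 ≈ 0.6137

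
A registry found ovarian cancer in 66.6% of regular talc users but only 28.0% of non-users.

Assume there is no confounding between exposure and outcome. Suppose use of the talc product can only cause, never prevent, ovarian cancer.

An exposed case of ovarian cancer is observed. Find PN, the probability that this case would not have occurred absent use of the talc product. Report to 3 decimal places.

PN ≈ 0.580

p₁ = 0.666, p₀ = 0.28.
Under exogeneity and monotonicity, PN = (p₁ − p₀) / p₁.
PN = (0.666 − 0.28) / 0.666 = 0.386 / 0.666 ≈ 0.5796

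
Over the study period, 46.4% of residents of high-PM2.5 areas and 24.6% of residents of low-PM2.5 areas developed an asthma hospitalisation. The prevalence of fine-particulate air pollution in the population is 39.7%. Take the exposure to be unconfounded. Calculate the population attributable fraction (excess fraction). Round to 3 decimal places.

p₁ = 0.464, p₀ = 0.246.
Overall risk P(Y=1) = π·p₁ + (1−π)·p₀ = 0.397×0.464 + 0.603×0.246 = 0.33255.
Under exogeneity, PAF = [P(Y=1) − p₀] / P(Y=1).
PAF = (0.33255 − 0.246) / 0.33255 ≈ 0.2603

PAF ≈ 0.260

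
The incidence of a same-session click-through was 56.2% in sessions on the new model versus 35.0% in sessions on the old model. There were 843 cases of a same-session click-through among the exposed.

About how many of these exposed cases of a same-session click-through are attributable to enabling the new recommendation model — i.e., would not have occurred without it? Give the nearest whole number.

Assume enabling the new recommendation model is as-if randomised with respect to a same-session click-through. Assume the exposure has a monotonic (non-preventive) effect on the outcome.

p₁ = 0.562, p₀ = 0.35.
PN = (p₁ − p₀)/p₁ = (0.562 − 0.35) / 0.562 ≈ 0.37722.
Attributable cases ≈ PN × (exposed cases) = 0.37722 × 843 ≈ 318.00.

about 318 cases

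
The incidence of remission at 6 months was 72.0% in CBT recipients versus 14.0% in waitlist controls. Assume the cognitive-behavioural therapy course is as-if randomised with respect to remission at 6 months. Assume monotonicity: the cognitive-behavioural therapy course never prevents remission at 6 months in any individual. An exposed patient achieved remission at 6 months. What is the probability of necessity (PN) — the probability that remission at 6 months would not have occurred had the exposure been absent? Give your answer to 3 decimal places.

p₁ = 0.72, p₀ = 0.14.
Under exogeneity and monotonicity, PN = (p₁ − p₀) / p₁.
PN = (0.72 − 0.14) / 0.72 = 0.58 / 0.72 ≈ 0.8056

PN ≈ 0.806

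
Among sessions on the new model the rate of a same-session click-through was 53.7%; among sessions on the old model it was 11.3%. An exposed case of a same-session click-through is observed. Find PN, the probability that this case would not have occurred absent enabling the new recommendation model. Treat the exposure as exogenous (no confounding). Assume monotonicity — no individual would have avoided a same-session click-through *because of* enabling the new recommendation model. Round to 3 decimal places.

PN ≈ 0.790

p₁ = 0.537, p₀ = 0.113.
Under exogeneity and monotonicity, PN = (p₁ − p₀) / p₁.
PN = (0.537 − 0.113) / 0.537 = 0.424 / 0.537 ≈ 0.7896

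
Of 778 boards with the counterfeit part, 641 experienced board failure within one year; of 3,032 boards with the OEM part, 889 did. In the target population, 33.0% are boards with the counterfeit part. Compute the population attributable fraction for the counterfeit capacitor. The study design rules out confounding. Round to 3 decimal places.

PAF ≈ 0.374

p₁ = P(outcome | exposed) = 641/778 = 0.82391
p₀ = P(outcome | unexposed) = 889/3032 = 0.29321
Overall risk P(Y=1) = π·p₁ + (1−π)·p₀ = 0.33×0.82391 + 0.67×0.29321 = 0.46834.
Under exogeneity, PAF = [P(Y=1) − p₀] / P(Y=1).
PAF = (0.46834 − 0.29321) / 0.46834 ≈ 0.3739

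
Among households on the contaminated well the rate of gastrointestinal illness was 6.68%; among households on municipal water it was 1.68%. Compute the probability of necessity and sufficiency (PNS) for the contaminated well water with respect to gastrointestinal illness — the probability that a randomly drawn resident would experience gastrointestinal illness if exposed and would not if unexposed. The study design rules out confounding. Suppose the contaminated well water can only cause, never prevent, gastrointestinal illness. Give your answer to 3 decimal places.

PNS ≈ 0.050

p₁ = 0.0668, p₀ = 0.0168.
Under exogeneity and monotonicity, PNS = p₁ − p₀.
PNS = 0.0668 − 0.0168 = 0.05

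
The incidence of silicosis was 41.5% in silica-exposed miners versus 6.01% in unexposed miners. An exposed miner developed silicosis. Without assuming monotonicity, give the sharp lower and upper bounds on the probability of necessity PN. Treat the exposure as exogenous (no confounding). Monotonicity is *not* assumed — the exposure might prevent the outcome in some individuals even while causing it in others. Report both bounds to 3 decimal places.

p₁ = 0.415, p₀ = 0.0601.
Under exogeneity alone the bounds on PN are max{0,(p₁−p₀)/p₁} ≤ PN ≤ min{1,(1−p₀)/p₁}.
  lower = (p₁ − p₀)/p₁ = 0.3549 / 0.415 ≈ 0.8552
  upper = min{1, (1 − p₀)/p₁} = 0.9399 / 0.415 ≈ 2.2648 → capped at 1

0.855 ≤ PN ≤ 1.000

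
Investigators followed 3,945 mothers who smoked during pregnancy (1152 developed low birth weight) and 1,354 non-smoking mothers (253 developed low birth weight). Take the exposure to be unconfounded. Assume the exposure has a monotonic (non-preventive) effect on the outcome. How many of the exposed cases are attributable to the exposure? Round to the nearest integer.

about 415 cases

p₁ = P(outcome | exposed) = 1152/3945 = 0.29202
p₀ = P(outcome | unexposed) = 253/1354 = 0.18685
PN = (p₁ − p₀)/p₁ = (0.29202 − 0.18685) / 0.29202 ≈ 0.36012.
Attributable cases ≈ PN × (exposed cases) = 0.36012 × 1152 ≈ 414.86.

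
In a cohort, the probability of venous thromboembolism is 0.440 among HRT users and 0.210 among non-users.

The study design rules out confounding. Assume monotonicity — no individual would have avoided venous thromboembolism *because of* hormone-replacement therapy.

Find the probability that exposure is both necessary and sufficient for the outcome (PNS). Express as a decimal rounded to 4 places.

Let p₁ = 0.44, p₀ = 0.21.
Under exogeneity and monotonicity, PNS = p₁ − p₀.
PNS = 0.44 − 0.21 = 0.23

PNS ≈ 0.2300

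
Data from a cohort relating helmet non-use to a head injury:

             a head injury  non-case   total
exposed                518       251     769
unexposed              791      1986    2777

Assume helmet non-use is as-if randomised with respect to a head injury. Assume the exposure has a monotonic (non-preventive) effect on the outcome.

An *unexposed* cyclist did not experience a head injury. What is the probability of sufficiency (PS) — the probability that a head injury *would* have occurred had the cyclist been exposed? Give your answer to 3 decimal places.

PS ≈ 0.544

p₁ = P(outcome | exposed) = 518/769 = 0.6736
p₀ = P(outcome | unexposed) = 791/2777 = 0.28484
Under exogeneity and monotonicity, PS = (p₁ − p₀)/(1 − p₀).
PS = (0.6736 − 0.28484) / 0.71516 ≈ 0.5436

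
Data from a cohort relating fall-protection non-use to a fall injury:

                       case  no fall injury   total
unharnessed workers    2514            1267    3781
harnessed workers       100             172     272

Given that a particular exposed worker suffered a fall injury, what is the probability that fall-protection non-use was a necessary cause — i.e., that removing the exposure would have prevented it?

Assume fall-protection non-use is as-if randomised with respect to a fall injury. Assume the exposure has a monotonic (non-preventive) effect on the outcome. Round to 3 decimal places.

PN ≈ 0.447

p₁ = P(outcome | exposed) = 2514/3781 = 0.6649
p₀ = P(outcome | unexposed) = 100/272 = 0.36765
Under exogeneity and monotonicity, PN = (p₁ − p₀) / p₁.
PN = (0.6649 − 0.36765) / 0.6649 = 0.29726 / 0.6649 ≈ 0.4471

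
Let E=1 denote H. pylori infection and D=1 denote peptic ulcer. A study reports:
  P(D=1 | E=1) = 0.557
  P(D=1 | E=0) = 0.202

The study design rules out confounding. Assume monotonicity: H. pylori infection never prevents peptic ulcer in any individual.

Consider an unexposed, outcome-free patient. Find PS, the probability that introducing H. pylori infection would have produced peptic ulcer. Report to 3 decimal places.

Let p₁ = 0.557, p₀ = 0.202.
Under exogeneity and monotonicity, PS = (p₁ − p₀) / (1 − p₀).
PS = (0.557 − 0.202) / (1 − 0.202) = 0.355 / 0.798 ≈ 0.4449

PS ≈ 0.445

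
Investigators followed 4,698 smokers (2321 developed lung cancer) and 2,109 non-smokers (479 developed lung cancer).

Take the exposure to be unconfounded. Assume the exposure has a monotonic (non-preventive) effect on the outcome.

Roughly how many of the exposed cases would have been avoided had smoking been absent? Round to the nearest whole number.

p₁ = P(outcome | exposed) = 2321/4698 = 0.49404
p₀ = P(outcome | unexposed) = 479/2109 = 0.22712
PN = (p₁ − p₀)/p₁ = (0.49404 − 0.22712) / 0.49404 ≈ 0.54028.
Attributable cases ≈ PN × (exposed cases) = 0.54028 × 2321 ≈ 1253.98.

about 1254 cases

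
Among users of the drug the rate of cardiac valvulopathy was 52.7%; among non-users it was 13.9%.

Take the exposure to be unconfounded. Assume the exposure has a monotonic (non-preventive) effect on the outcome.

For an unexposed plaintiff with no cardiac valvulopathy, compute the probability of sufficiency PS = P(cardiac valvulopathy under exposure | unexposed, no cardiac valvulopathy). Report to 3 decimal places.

p₁ = 0.527, p₀ = 0.139.
Under exogeneity and monotonicity, PS = (p₁ − p₀) / (1 − p₀).
PS = (0.527 − 0.139) / (1 − 0.139) = 0.388 / 0.861 ≈ 0.4506

PS ≈ 0.451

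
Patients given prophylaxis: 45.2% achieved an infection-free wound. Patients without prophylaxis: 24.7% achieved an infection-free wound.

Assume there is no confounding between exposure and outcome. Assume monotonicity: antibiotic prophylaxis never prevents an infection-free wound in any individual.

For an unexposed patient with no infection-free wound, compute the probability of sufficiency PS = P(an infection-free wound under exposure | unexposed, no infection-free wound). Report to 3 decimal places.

PS ≈ 0.272

p₁ = 0.452, p₀ = 0.247.
Under exogeneity and monotonicity, PS = (p₁ − p₀) / (1 − p₀).
PS = (0.452 − 0.247) / (1 − 0.247) = 0.205 / 0.753 ≈ 0.2722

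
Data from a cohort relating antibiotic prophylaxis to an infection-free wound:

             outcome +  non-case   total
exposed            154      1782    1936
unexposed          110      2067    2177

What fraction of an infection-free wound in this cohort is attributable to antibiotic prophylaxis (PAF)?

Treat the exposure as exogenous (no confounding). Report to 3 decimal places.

p₁ = P(outcome | exposed) = 154/1936 = 0.079545
p₀ = P(outcome | unexposed) = 110/2177 = 0.050528
Exposure prevalence π = 1936/4113 = 0.4707; overall risk P(Y=1) = 0.064187.
Under exogeneity, PAF = [P(Y=1) − p₀]/P(Y=1).
PAF = (0.064187 − 0.050528) / 0.064187 ≈ 0.2128

PAF ≈ 0.213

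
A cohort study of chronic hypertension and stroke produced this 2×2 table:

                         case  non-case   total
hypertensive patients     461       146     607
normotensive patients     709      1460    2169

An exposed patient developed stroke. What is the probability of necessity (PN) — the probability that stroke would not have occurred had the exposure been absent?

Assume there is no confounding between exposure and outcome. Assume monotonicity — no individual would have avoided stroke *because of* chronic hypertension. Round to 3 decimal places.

p₁ = P(outcome | exposed) = 461/607 = 0.75947
p₀ = P(outcome | unexposed) = 709/2169 = 0.32688
Under exogeneity and monotonicity, PN = (p₁ − p₀)/p₁.
PN = (0.75947 − 0.32688) / 0.75947 ≈ 0.5696

PN ≈ 0.570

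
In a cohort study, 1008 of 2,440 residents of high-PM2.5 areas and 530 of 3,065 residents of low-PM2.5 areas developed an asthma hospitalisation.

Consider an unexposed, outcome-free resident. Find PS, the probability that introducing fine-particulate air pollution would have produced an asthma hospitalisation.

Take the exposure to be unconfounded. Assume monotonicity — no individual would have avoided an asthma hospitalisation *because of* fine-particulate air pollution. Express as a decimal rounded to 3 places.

p₁ = P(outcome | exposed) = 1008/2440 = 0.41311
p₀ = P(outcome | unexposed) = 530/3065 = 0.17292
Under exogeneity and monotonicity, PS = (p₁ − p₀) / (1 − p₀).
PS = (0.41311 − 0.17292) / (1 − 0.17292) = 0.24019 / 0.82708 ≈ 0.2904

PS ≈ 0.290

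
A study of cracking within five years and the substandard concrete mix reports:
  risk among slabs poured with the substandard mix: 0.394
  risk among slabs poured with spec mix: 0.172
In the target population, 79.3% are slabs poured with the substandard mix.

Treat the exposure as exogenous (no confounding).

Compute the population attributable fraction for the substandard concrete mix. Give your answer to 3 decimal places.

Let p₁ = 0.394, p₀ = 0.172.
Overall risk P(Y=1) = π·p₁ + (1−π)·p₀ = 0.793×0.394 + 0.207×0.172 = 0.34805.
Under exogeneity, PAF = [P(Y=1) − p₀] / P(Y=1).
PAF = (0.34805 − 0.172) / 0.34805 ≈ 0.5058

PAF ≈ 0.506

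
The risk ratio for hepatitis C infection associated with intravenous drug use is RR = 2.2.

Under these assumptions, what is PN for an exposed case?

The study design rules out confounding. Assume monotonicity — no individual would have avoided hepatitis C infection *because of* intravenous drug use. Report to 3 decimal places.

PN ≈ 0.545

Under exogeneity and monotonicity, PN = (RR − 1) / RR = 1 − 1/RR.
PN = (2.2 − 1) / 2.2 = 1.2 / 2.2 ≈ 0.5455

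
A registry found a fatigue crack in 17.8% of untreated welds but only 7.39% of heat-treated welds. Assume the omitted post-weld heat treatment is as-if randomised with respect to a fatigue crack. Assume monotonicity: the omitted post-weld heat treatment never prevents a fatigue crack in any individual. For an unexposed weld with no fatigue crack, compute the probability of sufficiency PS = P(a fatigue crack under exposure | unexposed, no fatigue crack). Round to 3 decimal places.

PS ≈ 0.112

p₁ = 0.178, p₀ = 0.0739.
Under exogeneity and monotonicity, PS = (p₁ − p₀) / (1 − p₀).
PS = (0.178 − 0.0739) / (1 − 0.0739) = 0.1041 / 0.9261 ≈ 0.1124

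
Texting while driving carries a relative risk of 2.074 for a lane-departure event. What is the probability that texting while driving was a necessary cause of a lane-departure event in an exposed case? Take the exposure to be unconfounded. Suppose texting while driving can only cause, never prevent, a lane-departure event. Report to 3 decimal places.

PN ≈ 0.518

Under exogeneity and monotonicity, PN = (RR − 1) / RR = 1 − 1/RR.
PN = (2.074 − 1) / 2.074 = 1.074 / 2.074 ≈ 0.5178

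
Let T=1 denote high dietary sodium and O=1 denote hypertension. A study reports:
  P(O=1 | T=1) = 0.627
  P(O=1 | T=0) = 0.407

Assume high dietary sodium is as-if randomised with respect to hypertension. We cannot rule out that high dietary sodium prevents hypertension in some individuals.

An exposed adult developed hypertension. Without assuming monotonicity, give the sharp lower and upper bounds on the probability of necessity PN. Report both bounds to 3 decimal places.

0.351 ≤ PN ≤ 0.946

Let p₁ = 0.627, p₀ = 0.407.
Under exogeneity alone the bounds on PN are max{0,(p₁−p₀)/p₁} ≤ PN ≤ min{1,(1−p₀)/p₁}.
  lower = (p₁ − p₀)/p₁ = 0.22 / 0.627 ≈ 0.3509
  upper = min{1, (1 − p₀)/p₁} = 0.593 / 0.627 ≈ 0.9458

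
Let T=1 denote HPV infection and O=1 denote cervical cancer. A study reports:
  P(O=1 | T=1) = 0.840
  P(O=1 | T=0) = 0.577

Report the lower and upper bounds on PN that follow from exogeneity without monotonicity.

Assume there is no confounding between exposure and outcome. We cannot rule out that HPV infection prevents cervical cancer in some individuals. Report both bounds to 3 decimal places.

0.313 ≤ PN ≤ 0.504

Let p₁ = 0.84, p₀ = 0.577.
Under exogeneity alone the bounds on PN are max{0,(p₁−p₀)/p₁} ≤ PN ≤ min{1,(1−p₀)/p₁}.
  lower = (p₁ − p₀)/p₁ = 0.263 / 0.84 ≈ 0.3131
  upper = min{1, (1 − p₀)/p₁} = 0.423 / 0.84 ≈ 0.5036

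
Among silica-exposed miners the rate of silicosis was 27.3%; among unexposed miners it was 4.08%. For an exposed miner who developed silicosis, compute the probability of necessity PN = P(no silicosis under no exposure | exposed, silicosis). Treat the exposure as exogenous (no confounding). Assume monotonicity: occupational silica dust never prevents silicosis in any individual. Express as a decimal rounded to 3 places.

p₁ = 0.273, p₀ = 0.0408.
Under exogeneity and monotonicity, PN = (p₁ − p₀) / p₁.
PN = (0.273 − 0.0408) / 0.273 = 0.2322 / 0.273 ≈ 0.8505

PN ≈ 0.851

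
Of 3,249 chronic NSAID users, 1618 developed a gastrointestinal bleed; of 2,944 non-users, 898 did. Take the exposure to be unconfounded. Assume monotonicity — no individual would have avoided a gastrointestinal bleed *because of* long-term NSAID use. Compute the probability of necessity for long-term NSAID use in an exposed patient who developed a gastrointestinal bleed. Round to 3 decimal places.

PN ≈ 0.387

p₁ = P(outcome | exposed) = 1618/3249 = 0.498
p₀ = P(outcome | unexposed) = 898/2944 = 0.30503
Under exogeneity and monotonicity, PN = (p₁ − p₀) / p₁.
PN = (0.498 − 0.30503) / 0.498 = 0.19297 / 0.498 ≈ 0.3875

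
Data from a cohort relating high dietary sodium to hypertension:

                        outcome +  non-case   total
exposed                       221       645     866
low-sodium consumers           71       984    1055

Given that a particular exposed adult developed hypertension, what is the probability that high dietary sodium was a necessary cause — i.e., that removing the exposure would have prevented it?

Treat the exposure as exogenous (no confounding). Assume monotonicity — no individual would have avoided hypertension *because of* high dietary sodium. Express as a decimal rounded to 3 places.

PN ≈ 0.736

p₁ = P(outcome | exposed) = 221/866 = 0.2552
p₀ = P(outcome | unexposed) = 71/1055 = 0.067299
Under exogeneity and monotonicity, PN = (p₁ − p₀) / p₁.
PN = (0.2552 − 0.067299) / 0.2552 = 0.1879 / 0.2552 ≈ 0.7363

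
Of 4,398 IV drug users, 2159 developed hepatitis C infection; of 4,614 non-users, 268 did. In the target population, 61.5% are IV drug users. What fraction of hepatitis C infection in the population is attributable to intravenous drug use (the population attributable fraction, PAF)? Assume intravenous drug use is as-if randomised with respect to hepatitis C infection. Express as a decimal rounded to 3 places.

PAF ≈ 0.821

p₁ = P(outcome | exposed) = 2159/4398 = 0.4909
p₀ = P(outcome | unexposed) = 268/4614 = 0.058084
Overall risk P(Y=1) = π·p₁ + (1−π)·p₀ = 0.615×0.4909 + 0.385×0.058084 = 0.32427.
Under exogeneity, PAF = [P(Y=1) − p₀] / P(Y=1).
PAF = (0.32427 − 0.058084) / 0.32427 ≈ 0.8209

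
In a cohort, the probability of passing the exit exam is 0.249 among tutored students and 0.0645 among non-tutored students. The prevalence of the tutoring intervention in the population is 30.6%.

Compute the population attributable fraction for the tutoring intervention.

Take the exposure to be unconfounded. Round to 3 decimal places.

PAF ≈ 0.467

Let p₁ = 0.249, p₀ = 0.0645.
Overall risk P(Y=1) = π·p₁ + (1−π)·p₀ = 0.306×0.249 + 0.694×0.0645 = 0.12096.
Under exogeneity, PAF = [P(Y=1) − p₀] / P(Y=1).
PAF = (0.12096 − 0.0645) / 0.12096 ≈ 0.4668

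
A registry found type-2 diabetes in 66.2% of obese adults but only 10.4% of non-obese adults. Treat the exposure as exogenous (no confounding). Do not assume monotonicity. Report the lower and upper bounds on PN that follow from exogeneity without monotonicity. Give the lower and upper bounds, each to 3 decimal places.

p₁ = 0.662, p₀ = 0.104.
Under exogeneity alone the bounds on PN are max{0,(p₁−p₀)/p₁} ≤ PN ≤ min{1,(1−p₀)/p₁}.
  lower = (p₁ − p₀)/p₁ = 0.558 / 0.662 ≈ 0.8429
  upper = min{1, (1 − p₀)/p₁} = 0.896 / 0.662 ≈ 1.3535 → capped at 1

0.843 ≤ PN ≤ 1.000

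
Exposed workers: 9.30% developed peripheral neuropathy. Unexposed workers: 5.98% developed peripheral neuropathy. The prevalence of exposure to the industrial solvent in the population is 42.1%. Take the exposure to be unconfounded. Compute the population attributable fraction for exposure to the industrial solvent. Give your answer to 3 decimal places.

p₁ = 0.093, p₀ = 0.0598.
Overall risk P(Y=1) = π·p₁ + (1−π)·p₀ = 0.421×0.093 + 0.579×0.0598 = 0.073777.
Under exogeneity, PAF = [P(Y=1) − p₀] / P(Y=1).
PAF = (0.073777 − 0.0598) / 0.073777 ≈ 0.1895

PAF ≈ 0.189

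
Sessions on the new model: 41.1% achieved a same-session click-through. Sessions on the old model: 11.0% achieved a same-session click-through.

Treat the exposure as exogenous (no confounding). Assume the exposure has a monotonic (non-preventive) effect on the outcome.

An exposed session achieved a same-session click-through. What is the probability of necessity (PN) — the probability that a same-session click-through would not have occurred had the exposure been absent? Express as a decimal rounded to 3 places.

PN ≈ 0.732

p₁ = 0.411, p₀ = 0.11.
Under exogeneity and monotonicity, PN = (p₁ − p₀) / p₁.
PN = (0.411 − 0.11) / 0.411 = 0.301 / 0.411 ≈ 0.7324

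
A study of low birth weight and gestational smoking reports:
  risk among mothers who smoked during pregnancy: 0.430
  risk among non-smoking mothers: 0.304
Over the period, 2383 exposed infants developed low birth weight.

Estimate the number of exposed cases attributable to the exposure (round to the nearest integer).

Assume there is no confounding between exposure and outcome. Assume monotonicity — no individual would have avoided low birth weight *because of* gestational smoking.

about 698 cases

Let p₁ = 0.43, p₀ = 0.304.
PN = (p₁ − p₀)/p₁ = (0.43 − 0.304) / 0.43 ≈ 0.29302.
Attributable cases ≈ PN × (exposed cases) = 0.29302 × 2383 ≈ 698.27.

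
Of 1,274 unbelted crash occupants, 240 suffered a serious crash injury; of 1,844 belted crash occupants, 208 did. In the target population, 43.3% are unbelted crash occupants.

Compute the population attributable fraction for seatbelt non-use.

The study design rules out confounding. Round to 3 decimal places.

PAF ≈ 0.225

p₁ = P(outcome | exposed) = 240/1274 = 0.18838
p₀ = P(outcome | unexposed) = 208/1844 = 0.1128
Overall risk P(Y=1) = π·p₁ + (1−π)·p₀ = 0.433×0.18838 + 0.567×0.1128 = 0.14553.
Under exogeneity, PAF = [P(Y=1) − p₀] / P(Y=1).
PAF = (0.14553 − 0.1128) / 0.14553 ≈ 0.2249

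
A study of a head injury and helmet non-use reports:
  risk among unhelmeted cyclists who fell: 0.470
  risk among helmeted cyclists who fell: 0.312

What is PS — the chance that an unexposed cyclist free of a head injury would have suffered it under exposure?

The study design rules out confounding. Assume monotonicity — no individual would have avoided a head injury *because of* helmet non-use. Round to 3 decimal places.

Let p₁ = 0.47, p₀ = 0.312.
Under exogeneity and monotonicity, PS = (p₁ − p₀) / (1 − p₀).
PS = (0.47 − 0.312) / (1 − 0.312) = 0.158 / 0.688 ≈ 0.2297

PS ≈ 0.230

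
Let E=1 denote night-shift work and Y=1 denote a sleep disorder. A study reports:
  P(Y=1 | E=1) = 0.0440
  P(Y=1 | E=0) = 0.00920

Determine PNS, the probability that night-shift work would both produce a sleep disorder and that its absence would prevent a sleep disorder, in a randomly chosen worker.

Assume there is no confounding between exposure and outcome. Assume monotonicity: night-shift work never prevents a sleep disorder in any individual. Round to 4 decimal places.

Let p₁ = 0.044, p₀ = 0.0092.
Under exogeneity and monotonicity, PNS = p₁ − p₀.
PNS = 0.044 − 0.0092 = 0.0348

PNS ≈ 0.0348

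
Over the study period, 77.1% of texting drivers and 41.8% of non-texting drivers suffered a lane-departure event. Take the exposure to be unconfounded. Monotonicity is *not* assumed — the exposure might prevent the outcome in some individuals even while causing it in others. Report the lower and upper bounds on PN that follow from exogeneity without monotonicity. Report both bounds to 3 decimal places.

0.458 ≤ PN ≤ 0.755

p₁ = 0.771, p₀ = 0.418.
Under exogeneity alone the bounds on PN are max{0,(p₁−p₀)/p₁} ≤ PN ≤ min{1,(1−p₀)/p₁}.
  lower = (p₁ − p₀)/p₁ = 0.353 / 0.771 ≈ 0.4578
  upper = min{1, (1 − p₀)/p₁} = 0.582 / 0.771 ≈ 0.7549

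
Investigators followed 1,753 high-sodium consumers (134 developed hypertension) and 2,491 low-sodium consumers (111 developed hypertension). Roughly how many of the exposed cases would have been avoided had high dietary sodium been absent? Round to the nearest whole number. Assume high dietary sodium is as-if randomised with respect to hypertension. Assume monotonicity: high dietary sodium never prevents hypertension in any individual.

p₁ = P(outcome | exposed) = 134/1753 = 0.07644
p₀ = P(outcome | unexposed) = 111/2491 = 0.04456
PN = (p₁ − p₀)/p₁ = (0.07644 − 0.04456) / 0.07644 ≈ 0.41706.
Attributable cases ≈ PN × (exposed cases) = 0.41706 × 134 ≈ 55.89.

about 56 cases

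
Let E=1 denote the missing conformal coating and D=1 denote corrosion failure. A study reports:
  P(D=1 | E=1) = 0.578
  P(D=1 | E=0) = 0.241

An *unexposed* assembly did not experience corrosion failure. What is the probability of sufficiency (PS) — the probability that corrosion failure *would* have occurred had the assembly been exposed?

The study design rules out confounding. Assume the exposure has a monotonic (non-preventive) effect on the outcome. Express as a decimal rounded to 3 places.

Let p₁ = 0.578, p₀ = 0.241.
Under exogeneity and monotonicity, PS = (p₁ − p₀) / (1 − p₀).
PS = (0.578 − 0.241) / (1 − 0.241) = 0.337 / 0.759 ≈ 0.4440

PS ≈ 0.444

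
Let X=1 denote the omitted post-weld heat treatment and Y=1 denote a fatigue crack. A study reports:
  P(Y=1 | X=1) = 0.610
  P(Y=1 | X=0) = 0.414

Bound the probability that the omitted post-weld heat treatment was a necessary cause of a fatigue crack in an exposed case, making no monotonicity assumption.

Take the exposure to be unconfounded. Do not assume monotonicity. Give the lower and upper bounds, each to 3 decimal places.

0.321 ≤ PN ≤ 0.961

Let p₁ = 0.61, p₀ = 0.414.
Under exogeneity alone the bounds on PN are max{0,(p₁−p₀)/p₁} ≤ PN ≤ min{1,(1−p₀)/p₁}.
  lower = (p₁ − p₀)/p₁ = 0.196 / 0.61 ≈ 0.3213
  upper = min{1, (1 − p₀)/p₁} = 0.586 / 0.61 ≈ 0.9607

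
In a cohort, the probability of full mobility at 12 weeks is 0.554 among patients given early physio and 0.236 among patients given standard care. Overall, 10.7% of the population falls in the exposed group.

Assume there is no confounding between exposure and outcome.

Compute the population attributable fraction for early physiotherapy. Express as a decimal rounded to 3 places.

Let p₁ = 0.554, p₀ = 0.236.
Overall risk P(Y=1) = π·p₁ + (1−π)·p₀ = 0.107×0.554 + 0.893×0.236 = 0.27003.
Under exogeneity, PAF = [P(Y=1) − p₀] / P(Y=1).
PAF = (0.27003 − 0.236) / 0.27003 ≈ 0.1260

PAF ≈ 0.126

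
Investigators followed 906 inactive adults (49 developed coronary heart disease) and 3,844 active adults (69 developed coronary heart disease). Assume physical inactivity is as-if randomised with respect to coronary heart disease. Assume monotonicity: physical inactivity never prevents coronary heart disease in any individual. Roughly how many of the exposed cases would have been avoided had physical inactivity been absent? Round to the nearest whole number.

about 33 cases

p₁ = P(outcome | exposed) = 49/906 = 0.054084
p₀ = P(outcome | unexposed) = 69/3844 = 0.01795
PN = (p₁ − p₀)/p₁ = (0.054084 − 0.01795) / 0.054084 ≈ 0.66811.
Attributable cases ≈ PN × (exposed cases) = 0.66811 × 49 ≈ 32.74.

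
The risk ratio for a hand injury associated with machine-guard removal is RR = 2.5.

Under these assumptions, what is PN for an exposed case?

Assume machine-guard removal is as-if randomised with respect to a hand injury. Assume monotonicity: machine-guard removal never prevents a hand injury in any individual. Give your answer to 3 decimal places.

Under exogeneity and monotonicity, PN = (RR − 1) / RR = 1 − 1/RR.
PN = (2.5 − 1) / 2.5 = 1.5 / 2.5 ≈ 0.6000

PN ≈ 0.600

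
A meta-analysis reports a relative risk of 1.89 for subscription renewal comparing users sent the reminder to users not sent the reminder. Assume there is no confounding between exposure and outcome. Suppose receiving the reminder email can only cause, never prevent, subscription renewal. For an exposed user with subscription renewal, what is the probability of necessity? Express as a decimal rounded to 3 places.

Under exogeneity and monotonicity, PN = (RR − 1) / RR = 1 − 1/RR.
PN = (1.89 − 1) / 1.89 = 0.89 / 1.89 ≈ 0.4709

PN ≈ 0.471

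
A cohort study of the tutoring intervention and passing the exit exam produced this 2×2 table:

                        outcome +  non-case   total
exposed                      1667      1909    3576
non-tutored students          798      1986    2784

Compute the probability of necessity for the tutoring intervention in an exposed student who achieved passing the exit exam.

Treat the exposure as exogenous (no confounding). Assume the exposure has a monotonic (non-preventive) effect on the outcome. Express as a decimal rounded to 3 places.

PN ≈ 0.385

p₁ = P(outcome | exposed) = 1667/3576 = 0.46616
p₀ = P(outcome | unexposed) = 798/2784 = 0.28664
Under exogeneity and monotonicity, PN = (p₁ − p₀) / p₁.
PN = (0.46616 − 0.28664) / 0.46616 = 0.17953 / 0.46616 ≈ 0.3851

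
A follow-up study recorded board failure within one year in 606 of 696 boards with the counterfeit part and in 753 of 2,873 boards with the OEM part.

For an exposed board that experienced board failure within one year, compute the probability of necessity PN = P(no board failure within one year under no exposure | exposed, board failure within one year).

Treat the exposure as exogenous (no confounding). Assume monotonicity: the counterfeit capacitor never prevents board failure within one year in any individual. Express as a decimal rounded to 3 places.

p₁ = P(outcome | exposed) = 606/696 = 0.87069
p₀ = P(outcome | unexposed) = 753/2873 = 0.2621
Under exogeneity and monotonicity, PN = (p₁ − p₀) / p₁.
PN = (0.87069 − 0.2621) / 0.87069 = 0.60859 / 0.87069 ≈ 0.6990

PN ≈ 0.699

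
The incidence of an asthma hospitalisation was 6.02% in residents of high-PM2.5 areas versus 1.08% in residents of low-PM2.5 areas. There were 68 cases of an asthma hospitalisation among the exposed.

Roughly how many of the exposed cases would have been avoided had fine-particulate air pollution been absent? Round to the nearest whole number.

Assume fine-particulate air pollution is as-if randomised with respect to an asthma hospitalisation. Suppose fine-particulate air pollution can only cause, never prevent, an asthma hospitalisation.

p₁ = 0.0602, p₀ = 0.0108.
PN = (p₁ − p₀)/p₁ = (0.0602 − 0.0108) / 0.0602 ≈ 0.82060.
Attributable cases ≈ PN × (exposed cases) = 0.82060 × 68 ≈ 55.80.

about 56 cases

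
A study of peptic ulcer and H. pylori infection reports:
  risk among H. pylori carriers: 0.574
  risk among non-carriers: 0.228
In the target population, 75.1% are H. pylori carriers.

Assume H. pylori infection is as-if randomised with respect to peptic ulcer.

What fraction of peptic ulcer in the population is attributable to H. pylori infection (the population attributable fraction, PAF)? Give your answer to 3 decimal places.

Let p₁ = 0.574, p₀ = 0.228.
Overall risk P(Y=1) = π·p₁ + (1−π)·p₀ = 0.751×0.574 + 0.249×0.228 = 0.48785.
Under exogeneity, PAF = [P(Y=1) − p₀] / P(Y=1).
PAF = (0.48785 − 0.228) / 0.48785 ≈ 0.5326

PAF ≈ 0.533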